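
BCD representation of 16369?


Each digit → 4-bit binary:
  1 → 0001
  6 → 0110
  3 → 0011
  6 → 0110
  9 → 1001
= 0001 0110 0011 0110 1001


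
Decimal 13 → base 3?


Divide by 3 repeatedly:
13 ÷ 3 = 4 remainder 1
4 ÷ 3 = 1 remainder 1
1 ÷ 3 = 0 remainder 1
Reading remainders bottom-up:
= 111


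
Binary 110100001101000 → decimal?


Positional values:
Bit 3: 1 × 2^3 = 8
Bit 5: 1 × 2^5 = 32
Bit 6: 1 × 2^6 = 64
Bit 11: 1 × 2^11 = 2048
Bit 13: 1 × 2^13 = 8192
Bit 14: 1 × 2^14 = 16384
Sum = 8 + 32 + 64 + 2048 + 8192 + 16384
= 26728


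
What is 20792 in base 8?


Divide by 8 repeatedly:
20792 ÷ 8 = 2599 remainder 0
2599 ÷ 8 = 324 remainder 7
324 ÷ 8 = 40 remainder 4
40 ÷ 8 = 5 remainder 0
5 ÷ 8 = 0 remainder 5
Reading remainders bottom-up:
= 0o50470


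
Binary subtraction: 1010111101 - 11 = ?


Align and subtract column by column (LSB to MSB, borrowing when needed):
  1010111101
- 0000000011
  ----------
  col 0: (1 - 0 borrow-in) - 1 → 1 - 1 = 0, borrow out 0
  col 1: (0 - 0 borrow-in) - 1 → borrow from next column: (0+2) - 1 = 1, borrow out 1
  col 2: (1 - 1 borrow-in) - 0 → 0 - 0 = 0, borrow out 0
  col 3: (1 - 0 borrow-in) - 0 → 1 - 0 = 1, borrow out 0
  col 4: (1 - 0 borrow-in) - 0 → 1 - 0 = 1, borrow out 0
  col 5: (1 - 0 borrow-in) - 0 → 1 - 0 = 1, borrow out 0
  col 6: (0 - 0 borrow-in) - 0 → 0 - 0 = 0, borrow out 0
  col 7: (1 - 0 borrow-in) - 0 → 1 - 0 = 1, borrow out 0
  col 8: (0 - 0 borrow-in) - 0 → 0 - 0 = 0, borrow out 0
  col 9: (1 - 0 borrow-in) - 0 → 1 - 0 = 1, borrow out 0
Reading bits MSB→LSB: 1010111010
Strip leading zeros: 1010111010
= 1010111010


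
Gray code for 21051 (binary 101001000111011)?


Binary: 101001000111011
Gray code: G = B XOR (B >> 1)
B >> 1 = 010100100011101
101001000111011 XOR 010100100011101:
  1 XOR 0 = 1
  0 XOR 1 = 1
  1 XOR 0 = 1
  0 XOR 1 = 1
  0 XOR 0 = 0
  1 XOR 0 = 1
  0 XOR 1 = 1
  0 XOR 0 = 0
  0 XOR 0 = 0
  1 XOR 0 = 1
  1 XOR 1 = 0
  1 XOR 1 = 0
  0 XOR 1 = 1
  1 XOR 0 = 1
  1 XOR 1 = 0
= 111101100100110


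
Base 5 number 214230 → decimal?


Positional values (base 5):
  0 × 5^0 = 0 × 1 = 0
  3 × 5^1 = 3 × 5 = 15
  2 × 5^2 = 2 × 25 = 50
  4 × 5^3 = 4 × 125 = 500
  1 × 5^4 = 1 × 625 = 625
  2 × 5^5 = 2 × 3125 = 6250
Sum = 0 + 15 + 50 + 500 + 625 + 6250
= 7440


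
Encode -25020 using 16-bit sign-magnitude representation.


Sign bit: 1 (negative)
Magnitude: 25020 = 110000110111100
= 1110000110111100


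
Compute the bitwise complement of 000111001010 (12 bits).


Original: 000111001010
Invert all bits:
  bit 0: 0 → 1
  bit 1: 0 → 1
  bit 2: 0 → 1
  bit 3: 1 → 0
  bit 4: 1 → 0
  bit 5: 1 → 0
  bit 6: 0 → 1
  bit 7: 0 → 1
  bit 8: 1 → 0
  bit 9: 0 → 1
  bit 10: 1 → 0
  bit 11: 0 → 1
= 111000110101


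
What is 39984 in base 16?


Divide by 16 repeatedly:
39984 ÷ 16 = 2499 remainder 0 (0)
2499 ÷ 16 = 156 remainder 3 (3)
156 ÷ 16 = 9 remainder 12 (C)
9 ÷ 16 = 0 remainder 9 (9)
Reading remainders bottom-up:
= 0x9C30


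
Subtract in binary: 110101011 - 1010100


Align and subtract column by column (LSB to MSB, borrowing when needed):
  110101011
- 001010100
  ---------
  col 0: (1 - 0 borrow-in) - 0 → 1 - 0 = 1, borrow out 0
  col 1: (1 - 0 borrow-in) - 0 → 1 - 0 = 1, borrow out 0
  col 2: (0 - 0 borrow-in) - 1 → borrow from next column: (0+2) - 1 = 1, borrow out 1
  col 3: (1 - 1 borrow-in) - 0 → 0 - 0 = 0, borrow out 0
  col 4: (0 - 0 borrow-in) - 1 → borrow from next column: (0+2) - 1 = 1, borrow out 1
  col 5: (1 - 1 borrow-in) - 0 → 0 - 0 = 0, borrow out 0
  col 6: (0 - 0 borrow-in) - 1 → borrow from next column: (0+2) - 1 = 1, borrow out 1
  col 7: (1 - 1 borrow-in) - 0 → 0 - 0 = 0, borrow out 0
  col 8: (1 - 0 borrow-in) - 0 → 1 - 0 = 1, borrow out 0
Reading bits MSB→LSB: 101010111
Strip leading zeros: 101010111
= 101010111


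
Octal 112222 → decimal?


Positional values:
Position 0: 2 × 8^0 = 2
Position 1: 2 × 8^1 = 16
Position 2: 2 × 8^2 = 128
Position 3: 2 × 8^3 = 1024
Position 4: 1 × 8^4 = 4096
Position 5: 1 × 8^5 = 32768
Sum = 2 + 16 + 128 + 1024 + 4096 + 32768
= 38034


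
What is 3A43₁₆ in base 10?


Positional values:
Position 0: 3 × 16^0 = 3 × 1 = 3
Position 1: 4 × 16^1 = 4 × 16 = 64
Position 2: A × 16^2 = 10 × 256 = 2560
Position 3: 3 × 16^3 = 3 × 4096 = 12288
Sum = 3 + 64 + 2560 + 12288
= 14915


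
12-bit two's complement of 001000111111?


Original: 001000111111
Step 1 - Invert all bits: 110111000000
Step 2 - Add 1: 110111000000 + 1
= 110111000001 (represents -575)


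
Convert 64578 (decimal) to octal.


Divide by 8 repeatedly:
64578 ÷ 8 = 8072 remainder 2
8072 ÷ 8 = 1009 remainder 0
1009 ÷ 8 = 126 remainder 1
126 ÷ 8 = 15 remainder 6
15 ÷ 8 = 1 remainder 7
1 ÷ 8 = 0 remainder 1
Reading remainders bottom-up:
= 0o176102


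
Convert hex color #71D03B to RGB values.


Hex: #71D03B
R = 71₁₆ = 113
G = D0₁₆ = 208
B = 3B₁₆ = 59
= RGB(113, 208, 59)


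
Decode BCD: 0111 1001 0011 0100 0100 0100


Each 4-bit group → digit:
  0111 → 7
  1001 → 9
  0011 → 3
  0100 → 4
  0100 → 4
  0100 → 4
= 793444


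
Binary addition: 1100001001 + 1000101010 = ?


Align and add column by column (LSB to MSB, carry propagating):
  01100001001
+ 01000101010
  -----------
  col 0: 1 + 0 + 0 (carry in) = 1 → bit 1, carry out 0
  col 1: 0 + 1 + 0 (carry in) = 1 → bit 1, carry out 0
  col 2: 0 + 0 + 0 (carry in) = 0 → bit 0, carry out 0
  col 3: 1 + 1 + 0 (carry in) = 2 → bit 0, carry out 1
  col 4: 0 + 0 + 1 (carry in) = 1 → bit 1, carry out 0
  col 5: 0 + 1 + 0 (carry in) = 1 → bit 1, carry out 0
  col 6: 0 + 0 + 0 (carry in) = 0 → bit 0, carry out 0
  col 7: 0 + 0 + 0 (carry in) = 0 → bit 0, carry out 0
  col 8: 1 + 0 + 0 (carry in) = 1 → bit 1, carry out 0
  col 9: 1 + 1 + 0 (carry in) = 2 → bit 0, carry out 1
  col 10: 0 + 0 + 1 (carry in) = 1 → bit 1, carry out 0
Reading bits MSB→LSB: 10100110011
Strip leading zeros: 10100110011
= 10100110011


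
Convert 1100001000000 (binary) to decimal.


Positional values:
Bit 6: 1 × 2^6 = 64
Bit 11: 1 × 2^11 = 2048
Bit 12: 1 × 2^12 = 4096
Sum = 64 + 2048 + 4096
= 6208


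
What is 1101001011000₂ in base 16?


Group into 4-bit nibbles: 0001101001011000
  0001 = 1
  1010 = A
  0101 = 5
  1000 = 8
= 0x1A58


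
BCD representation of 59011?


Each digit → 4-bit binary:
  5 → 0101
  9 → 1001
  0 → 0000
  1 → 0001
  1 → 0001
= 0101 1001 0000 0001 0001


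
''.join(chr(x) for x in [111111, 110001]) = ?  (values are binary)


Codes (binary): 111111 110001
Per-code ASCII lookup:
  111111 = 63  (special character) → '?'
  110001 = 49  (range 48-57: digits, 49 - 48 = 1) → '1'
= '?1'


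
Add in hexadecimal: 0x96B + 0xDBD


Align and add column by column (LSB to MSB, each column mod 16 with carry):
  096B
+ 0DBD
  ----
  col 0: B(11) + D(13) + 0 (carry in) = 24 → 8(8), carry out 1
  col 1: 6(6) + B(11) + 1 (carry in) = 18 → 2(2), carry out 1
  col 2: 9(9) + D(13) + 1 (carry in) = 23 → 7(7), carry out 1
  col 3: 0(0) + 0(0) + 1 (carry in) = 1 → 1(1), carry out 0
Reading digits MSB→LSB: 1728
Strip leading zeros: 1728
= 0x1728


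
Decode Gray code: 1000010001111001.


Gray code: 1000010001111001
MSB stays the same: 1
Each subsequent bit = prev_binary XOR current_gray:
  B[1] = 1 XOR 0 = 1
  B[2] = 1 XOR 0 = 1
  B[3] = 1 XOR 0 = 1
  B[4] = 1 XOR 0 = 1
  B[5] = 1 XOR 1 = 0
  B[6] = 0 XOR 0 = 0
  B[7] = 0 XOR 0 = 0
  B[8] = 0 XOR 0 = 0
  B[9] = 0 XOR 1 = 1
  B[10] = 1 XOR 1 = 0
  B[11] = 0 XOR 1 = 1
  B[12] = 1 XOR 1 = 0
  B[13] = 0 XOR 0 = 0
  B[14] = 0 XOR 0 = 0
  B[15] = 0 XOR 1 = 1
= 1111100001010001 (63569 decimal)


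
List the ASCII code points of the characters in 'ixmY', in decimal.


String: 'ixmY'  (4 characters)
Per-character ASCII lookup:
  'i': lowercase starts at 97: 'i' = 97 + 8 = 105
  'x': lowercase starts at 97: 'x' = 97 + 23 = 120
  'm': lowercase starts at 97: 'm' = 97 + 12 = 109
  'Y': uppercase starts at 65: 'Y' = 65 + 24 = 89
= 105 120 109 89


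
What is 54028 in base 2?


Divide by 2 repeatedly:
54028 ÷ 2 = 27014 remainder 0
27014 ÷ 2 = 13507 remainder 0
13507 ÷ 2 = 6753 remainder 1
6753 ÷ 2 = 3376 remainder 1
3376 ÷ 2 = 1688 remainder 0
1688 ÷ 2 = 844 remainder 0
844 ÷ 2 = 422 remainder 0
422 ÷ 2 = 211 remainder 0
211 ÷ 2 = 105 remainder 1
105 ÷ 2 = 52 remainder 1
52 ÷ 2 = 26 remainder 0
26 ÷ 2 = 13 remainder 0
13 ÷ 2 = 6 remainder 1
6 ÷ 2 = 3 remainder 0
3 ÷ 2 = 1 remainder 1
1 ÷ 2 = 0 remainder 1
Reading remainders bottom-up:
= 1101001100001100


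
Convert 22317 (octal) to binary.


Each octal digit → 3 binary bits:
  2 = 010
  2 = 010
  3 = 011
  1 = 001
  7 = 111
Concatenate: 010 010 011 001 111
= 010010011001111


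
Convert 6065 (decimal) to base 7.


Divide by 7 repeatedly:
6065 ÷ 7 = 866 remainder 3
866 ÷ 7 = 123 remainder 5
123 ÷ 7 = 17 remainder 4
17 ÷ 7 = 2 remainder 3
2 ÷ 7 = 0 remainder 2
Reading remainders bottom-up:
= 23453


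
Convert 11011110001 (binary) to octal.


Group into 3-bit groups: 011011110001
  011 = 3
  011 = 3
  110 = 6
  001 = 1
= 0o3361


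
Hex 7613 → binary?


Each hex digit → 4 binary bits:
  7 = 0111
  6 = 0110
  1 = 0001
  3 = 0011
Concatenate: 0111 0110 0001 0011
= 0111011000010011


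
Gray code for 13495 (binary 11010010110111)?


Binary: 11010010110111
Gray code: G = B XOR (B >> 1)
B >> 1 = 01101001011011
11010010110111 XOR 01101001011011:
  1 XOR 0 = 1
  1 XOR 1 = 0
  0 XOR 1 = 1
  1 XOR 0 = 1
  0 XOR 1 = 1
  0 XOR 0 = 0
  1 XOR 0 = 1
  0 XOR 1 = 1
  1 XOR 0 = 1
  1 XOR 1 = 0
  0 XOR 1 = 1
  1 XOR 0 = 1
  1 XOR 1 = 0
  1 XOR 1 = 0
= 10111011101100


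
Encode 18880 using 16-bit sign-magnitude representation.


Sign bit: 0 (positive)
Magnitude: 18880 = 100100111000000
= 0100100111000000


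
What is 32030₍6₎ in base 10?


Positional values (base 6):
  0 × 6^0 = 0 × 1 = 0
  3 × 6^1 = 3 × 6 = 18
  0 × 6^2 = 0 × 36 = 0
  2 × 6^3 = 2 × 216 = 432
  3 × 6^4 = 3 × 1296 = 3888
Sum = 0 + 18 + 0 + 432 + 3888
= 4338


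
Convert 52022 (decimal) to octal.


Divide by 8 repeatedly:
52022 ÷ 8 = 6502 remainder 6
6502 ÷ 8 = 812 remainder 6
812 ÷ 8 = 101 remainder 4
101 ÷ 8 = 12 remainder 5
12 ÷ 8 = 1 remainder 4
1 ÷ 8 = 0 remainder 1
Reading remainders bottom-up:
= 0o145466


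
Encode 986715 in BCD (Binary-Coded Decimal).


Each digit → 4-bit binary:
  9 → 1001
  8 → 1000
  6 → 0110
  7 → 0111
  1 → 0001
  5 → 0101
= 1001 1000 0110 0111 0001 0101


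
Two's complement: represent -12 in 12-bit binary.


Original: 000000001100
Step 1 - Invert all bits: 111111110011
Step 2 - Add 1: 111111110011 + 1
= 111111110100 (represents -12)


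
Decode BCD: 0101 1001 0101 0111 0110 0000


Each 4-bit group → digit:
  0101 → 5
  1001 → 9
  0101 → 5
  0111 → 7
  0110 → 6
  0000 → 0
= 595760


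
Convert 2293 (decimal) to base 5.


Divide by 5 repeatedly:
2293 ÷ 5 = 458 remainder 3
458 ÷ 5 = 91 remainder 3
91 ÷ 5 = 18 remainder 1
18 ÷ 5 = 3 remainder 3
3 ÷ 5 = 0 remainder 3
Reading remainders bottom-up:
= 33133


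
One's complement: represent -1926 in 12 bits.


Original: 011110000110
Invert all bits:
  bit 0: 0 → 1
  bit 1: 1 → 0
  bit 2: 1 → 0
  bit 3: 1 → 0
  bit 4: 1 → 0
  bit 5: 0 → 1
  bit 6: 0 → 1
  bit 7: 0 → 1
  bit 8: 0 → 1
  bit 9: 1 → 0
  bit 10: 1 → 0
  bit 11: 0 → 1
= 100001111001


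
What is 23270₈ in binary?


Each octal digit → 3 binary bits:
  2 = 010
  3 = 011
  2 = 010
  7 = 111
  0 = 000
Concatenate: 010 011 010 111 000
= 010011010111000


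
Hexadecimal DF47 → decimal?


Positional values:
Position 0: 7 × 16^0 = 7 × 1 = 7
Position 1: 4 × 16^1 = 4 × 16 = 64
Position 2: F × 16^2 = 15 × 256 = 3840
Position 3: D × 16^3 = 13 × 4096 = 53248
Sum = 7 + 64 + 3840 + 53248
= 57159


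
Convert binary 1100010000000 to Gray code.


Binary: 1100010000000
Gray code: G = B XOR (B >> 1)
B >> 1 = 0110001000000
1100010000000 XOR 0110001000000:
  1 XOR 0 = 1
  1 XOR 1 = 0
  0 XOR 1 = 1
  0 XOR 0 = 0
  0 XOR 0 = 0
  1 XOR 0 = 1
  0 XOR 1 = 1
  0 XOR 0 = 0
  0 XOR 0 = 0
  0 XOR 0 = 0
  0 XOR 0 = 0
  0 XOR 0 = 0
  0 XOR 0 = 0
= 1010011000000


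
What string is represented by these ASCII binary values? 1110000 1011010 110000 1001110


Codes (binary): 1110000 1011010 110000 1001110
Per-code ASCII lookup:
  1110000 = 112  (range 97-122: lowercase, 112 - 97 = 15) → 'p'
  1011010 = 90  (range 65-90: uppercase, 90 - 65 = 25) → 'Z'
  110000 = 48  (range 48-57: digits, 48 - 48 = 0) → '0'
  1001110 = 78  (range 65-90: uppercase, 78 - 65 = 13) → 'N'
= 'pZ0N'


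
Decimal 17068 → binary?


Divide by 2 repeatedly:
17068 ÷ 2 = 8534 remainder 0
8534 ÷ 2 = 4267 remainder 0
4267 ÷ 2 = 2133 remainder 1
2133 ÷ 2 = 1066 remainder 1
1066 ÷ 2 = 533 remainder 0
533 ÷ 2 = 266 remainder 1
266 ÷ 2 = 133 remainder 0
133 ÷ 2 = 66 remainder 1
66 ÷ 2 = 33 remainder 0
33 ÷ 2 = 16 remainder 1
16 ÷ 2 = 8 remainder 0
8 ÷ 2 = 4 remainder 0
4 ÷ 2 = 2 remainder 0
2 ÷ 2 = 1 remainder 0
1 ÷ 2 = 0 remainder 1
Reading remainders bottom-up:
= 100001010101100


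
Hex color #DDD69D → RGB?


Hex: #DDD69D
R = DD₁₆ = 221
G = D6₁₆ = 214
B = 9D₁₆ = 157
= RGB(221, 214, 157)


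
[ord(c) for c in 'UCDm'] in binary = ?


String: 'UCDm'  (4 characters)
Per-character ASCII lookup:
  'U': uppercase starts at 65: 'U' = 65 + 20 = 85 → 1010101
  'C': uppercase starts at 65: 'C' = 65 + 2 = 67 → 1000011
  'D': uppercase starts at 65: 'D' = 65 + 3 = 68 → 1000100
  'm': lowercase starts at 97: 'm' = 97 + 12 = 109 → 1101101
= 1010101 1000011 1000100 1101101


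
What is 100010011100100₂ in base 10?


Positional values:
Bit 2: 1 × 2^2 = 4
Bit 5: 1 × 2^5 = 32
Bit 6: 1 × 2^6 = 64
Bit 7: 1 × 2^7 = 128
Bit 10: 1 × 2^10 = 1024
Bit 14: 1 × 2^14 = 16384
Sum = 4 + 32 + 64 + 128 + 1024 + 16384
= 17636


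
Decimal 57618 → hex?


Divide by 16 repeatedly:
57618 ÷ 16 = 3601 remainder 2 (2)
3601 ÷ 16 = 225 remainder 1 (1)
225 ÷ 16 = 14 remainder 1 (1)
14 ÷ 16 = 0 remainder 14 (E)
Reading remainders bottom-up:
= 0xE112


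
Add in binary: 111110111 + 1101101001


Align and add column by column (LSB to MSB, carry propagating):
  00111110111
+ 01101101001
  -----------
  col 0: 1 + 1 + 0 (carry in) = 2 → bit 0, carry out 1
  col 1: 1 + 0 + 1 (carry in) = 2 → bit 0, carry out 1
  col 2: 1 + 0 + 1 (carry in) = 2 → bit 0, carry out 1
  col 3: 0 + 1 + 1 (carry in) = 2 → bit 0, carry out 1
  col 4: 1 + 0 + 1 (carry in) = 2 → bit 0, carry out 1
  col 5: 1 + 1 + 1 (carry in) = 3 → bit 1, carry out 1
  col 6: 1 + 1 + 1 (carry in) = 3 → bit 1, carry out 1
  col 7: 1 + 0 + 1 (carry in) = 2 → bit 0, carry out 1
  col 8: 1 + 1 + 1 (carry in) = 3 → bit 1, carry out 1
  col 9: 0 + 1 + 1 (carry in) = 2 → bit 0, carry out 1
  col 10: 0 + 0 + 1 (carry in) = 1 → bit 1, carry out 0
Reading bits MSB→LSB: 10101100000
Strip leading zeros: 10101100000
= 10101100000


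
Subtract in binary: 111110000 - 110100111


Align and subtract column by column (LSB to MSB, borrowing when needed):
  111110000
- 110100111
  ---------
  col 0: (0 - 0 borrow-in) - 1 → borrow from next column: (0+2) - 1 = 1, borrow out 1
  col 1: (0 - 1 borrow-in) - 1 → borrow from next column: (-1+2) - 1 = 0, borrow out 1
  col 2: (0 - 1 borrow-in) - 1 → borrow from next column: (-1+2) - 1 = 0, borrow out 1
  col 3: (0 - 1 borrow-in) - 0 → borrow from next column: (-1+2) - 0 = 1, borrow out 1
  col 4: (1 - 1 borrow-in) - 0 → 0 - 0 = 0, borrow out 0
  col 5: (1 - 0 borrow-in) - 1 → 1 - 1 = 0, borrow out 0
  col 6: (1 - 0 borrow-in) - 0 → 1 - 0 = 1, borrow out 0
  col 7: (1 - 0 borrow-in) - 1 → 1 - 1 = 0, borrow out 0
  col 8: (1 - 0 borrow-in) - 1 → 1 - 1 = 0, borrow out 0
Reading bits MSB→LSB: 001001001
Strip leading zeros: 1001001
= 1001001


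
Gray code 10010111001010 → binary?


Gray code: 10010111001010
MSB stays the same: 1
Each subsequent bit = prev_binary XOR current_gray:
  B[1] = 1 XOR 0 = 1
  B[2] = 1 XOR 0 = 1
  B[3] = 1 XOR 1 = 0
  B[4] = 0 XOR 0 = 0
  B[5] = 0 XOR 1 = 1
  B[6] = 1 XOR 1 = 0
  B[7] = 0 XOR 1 = 1
  B[8] = 1 XOR 0 = 1
  B[9] = 1 XOR 0 = 1
  B[10] = 1 XOR 1 = 0
  B[11] = 0 XOR 0 = 0
  B[12] = 0 XOR 1 = 1
  B[13] = 1 XOR 0 = 1
= 11100101110011 (14707 decimal)


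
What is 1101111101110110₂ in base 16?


Group into 4-bit nibbles: 1101111101110110
  1101 = D
  1111 = F
  0111 = 7
  0110 = 6
= 0xDF76


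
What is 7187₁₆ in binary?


Each hex digit → 4 binary bits:
  7 = 0111
  1 = 0001
  8 = 1000
  7 = 0111
Concatenate: 0111 0001 1000 0111
= 0111000110000111


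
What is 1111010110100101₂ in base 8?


Group into 3-bit groups: 001111010110100101
  001 = 1
  111 = 7
  010 = 2
  110 = 6
  100 = 4
  101 = 5
= 0o172645


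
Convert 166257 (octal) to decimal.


Positional values:
Position 0: 7 × 8^0 = 7
Position 1: 5 × 8^1 = 40
Position 2: 2 × 8^2 = 128
Position 3: 6 × 8^3 = 3072
Position 4: 6 × 8^4 = 24576
Position 5: 1 × 8^5 = 32768
Sum = 7 + 40 + 128 + 3072 + 24576 + 32768
= 60591


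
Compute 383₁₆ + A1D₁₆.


Align and add column by column (LSB to MSB, each column mod 16 with carry):
  0383
+ 0A1D
  ----
  col 0: 3(3) + D(13) + 0 (carry in) = 16 → 0(0), carry out 1
  col 1: 8(8) + 1(1) + 1 (carry in) = 10 → A(10), carry out 0
  col 2: 3(3) + A(10) + 0 (carry in) = 13 → D(13), carry out 0
  col 3: 0(0) + 0(0) + 0 (carry in) = 0 → 0(0), carry out 0
Reading digits MSB→LSB: 0DA0
Strip leading zeros: DA0
= 0xDA0


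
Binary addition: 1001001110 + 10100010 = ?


Align and add column by column (LSB to MSB, carry propagating):
  01001001110
+ 00010100010
  -----------
  col 0: 0 + 0 + 0 (carry in) = 0 → bit 0, carry out 0
  col 1: 1 + 1 + 0 (carry in) = 2 → bit 0, carry out 1
  col 2: 1 + 0 + 1 (carry in) = 2 → bit 0, carry out 1
  col 3: 1 + 0 + 1 (carry in) = 2 → bit 0, carry out 1
  col 4: 0 + 0 + 1 (carry in) = 1 → bit 1, carry out 0
  col 5: 0 + 1 + 0 (carry in) = 1 → bit 1, carry out 0
  col 6: 1 + 0 + 0 (carry in) = 1 → bit 1, carry out 0
  col 7: 0 + 1 + 0 (carry in) = 1 → bit 1, carry out 0
  col 8: 0 + 0 + 0 (carry in) = 0 → bit 0, carry out 0
  col 9: 1 + 0 + 0 (carry in) = 1 → bit 1, carry out 0
  col 10: 0 + 0 + 0 (carry in) = 0 → bit 0, carry out 0
Reading bits MSB→LSB: 01011110000
Strip leading zeros: 1011110000
= 1011110000


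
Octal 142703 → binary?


Each octal digit → 3 binary bits:
  1 = 001
  4 = 100
  2 = 010
  7 = 111
  0 = 000
  3 = 011
Concatenate: 001 100 010 111 000 011
= 001100010111000011


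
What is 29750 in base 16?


Divide by 16 repeatedly:
29750 ÷ 16 = 1859 remainder 6 (6)
1859 ÷ 16 = 116 remainder 3 (3)
116 ÷ 16 = 7 remainder 4 (4)
7 ÷ 16 = 0 remainder 7 (7)
Reading remainders bottom-up:
= 0x7436


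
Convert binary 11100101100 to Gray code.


Binary: 11100101100
Gray code: G = B XOR (B >> 1)
B >> 1 = 01110010110
11100101100 XOR 01110010110:
  1 XOR 0 = 1
  1 XOR 1 = 0
  1 XOR 1 = 0
  0 XOR 1 = 1
  0 XOR 0 = 0
  1 XOR 0 = 1
  0 XOR 1 = 1
  1 XOR 0 = 1
  1 XOR 1 = 0
  0 XOR 1 = 1
  0 XOR 0 = 0
= 10010111010


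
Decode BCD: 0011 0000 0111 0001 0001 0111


Each 4-bit group → digit:
  0011 → 3
  0000 → 0
  0111 → 7
  0001 → 1
  0001 → 1
  0111 → 7
= 307117


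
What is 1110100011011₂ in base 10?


Positional values:
Bit 0: 1 × 2^0 = 1
Bit 1: 1 × 2^1 = 2
Bit 3: 1 × 2^3 = 8
Bit 4: 1 × 2^4 = 16
Bit 8: 1 × 2^8 = 256
Bit 10: 1 × 2^10 = 1024
Bit 11: 1 × 2^11 = 2048
Bit 12: 1 × 2^12 = 4096
Sum = 1 + 2 + 8 + 16 + 256 + 1024 + 2048 + 4096
= 7451


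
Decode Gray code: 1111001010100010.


Gray code: 1111001010100010
MSB stays the same: 1
Each subsequent bit = prev_binary XOR current_gray:
  B[1] = 1 XOR 1 = 0
  B[2] = 0 XOR 1 = 1
  B[3] = 1 XOR 1 = 0
  B[4] = 0 XOR 0 = 0
  B[5] = 0 XOR 0 = 0
  B[6] = 0 XOR 1 = 1
  B[7] = 1 XOR 0 = 1
  B[8] = 1 XOR 1 = 0
  B[9] = 0 XOR 0 = 0
  B[10] = 0 XOR 1 = 1
  B[11] = 1 XOR 0 = 1
  B[12] = 1 XOR 0 = 1
  B[13] = 1 XOR 0 = 1
  B[14] = 1 XOR 1 = 0
  B[15] = 0 XOR 0 = 0
= 1010001100111100 (41788 decimal)


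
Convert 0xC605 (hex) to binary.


Each hex digit → 4 binary bits:
  C = 1100
  6 = 0110
  0 = 0000
  5 = 0101
Concatenate: 1100 0110 0000 0101
= 1100011000000101


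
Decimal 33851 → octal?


Divide by 8 repeatedly:
33851 ÷ 8 = 4231 remainder 3
4231 ÷ 8 = 528 remainder 7
528 ÷ 8 = 66 remainder 0
66 ÷ 8 = 8 remainder 2
8 ÷ 8 = 1 remainder 0
1 ÷ 8 = 0 remainder 1
Reading remainders bottom-up:
= 0o102073


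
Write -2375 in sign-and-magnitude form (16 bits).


Sign bit: 1 (negative)
Magnitude: 2375 = 000100101000111
= 1000100101000111


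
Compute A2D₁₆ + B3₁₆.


Align and add column by column (LSB to MSB, each column mod 16 with carry):
  0A2D
+ 00B3
  ----
  col 0: D(13) + 3(3) + 0 (carry in) = 16 → 0(0), carry out 1
  col 1: 2(2) + B(11) + 1 (carry in) = 14 → E(14), carry out 0
  col 2: A(10) + 0(0) + 0 (carry in) = 10 → A(10), carry out 0
  col 3: 0(0) + 0(0) + 0 (carry in) = 0 → 0(0), carry out 0
Reading digits MSB→LSB: 0AE0
Strip leading zeros: AE0
= 0xAE0


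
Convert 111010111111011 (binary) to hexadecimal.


Group into 4-bit nibbles: 0111010111111011
  0111 = 7
  0101 = 5
  1111 = F
  1011 = B
= 0x75FB


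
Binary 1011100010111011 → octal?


Group into 3-bit groups: 001011100010111011
  001 = 1
  011 = 3
  100 = 4
  010 = 2
  111 = 7
  011 = 3
= 0o134273


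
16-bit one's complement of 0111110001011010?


Original: 0111110001011010
Invert all bits:
  bit 0: 0 → 1
  bit 1: 1 → 0
  bit 2: 1 → 0
  bit 3: 1 → 0
  bit 4: 1 → 0
  bit 5: 1 → 0
  bit 6: 0 → 1
  bit 7: 0 → 1
  bit 8: 0 → 1
  bit 9: 1 → 0
  bit 10: 0 → 1
  bit 11: 1 → 0
  bit 12: 1 → 0
  bit 13: 0 → 1
  bit 14: 1 → 0
  bit 15: 0 → 1
= 1000001110100101


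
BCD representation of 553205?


Each digit → 4-bit binary:
  5 → 0101
  5 → 0101
  3 → 0011
  2 → 0010
  0 → 0000
  5 → 0101
= 0101 0101 0011 0010 0000 0101


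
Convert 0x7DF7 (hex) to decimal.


Positional values:
Position 0: 7 × 16^0 = 7 × 1 = 7
Position 1: F × 16^1 = 15 × 16 = 240
Position 2: D × 16^2 = 13 × 256 = 3328
Position 3: 7 × 16^3 = 7 × 4096 = 28672
Sum = 7 + 240 + 3328 + 28672
= 32247


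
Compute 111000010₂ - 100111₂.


Align and subtract column by column (LSB to MSB, borrowing when needed):
  111000010
- 000100111
  ---------
  col 0: (0 - 0 borrow-in) - 1 → borrow from next column: (0+2) - 1 = 1, borrow out 1
  col 1: (1 - 1 borrow-in) - 1 → borrow from next column: (0+2) - 1 = 1, borrow out 1
  col 2: (0 - 1 borrow-in) - 1 → borrow from next column: (-1+2) - 1 = 0, borrow out 1
  col 3: (0 - 1 borrow-in) - 0 → borrow from next column: (-1+2) - 0 = 1, borrow out 1
  col 4: (0 - 1 borrow-in) - 0 → borrow from next column: (-1+2) - 0 = 1, borrow out 1
  col 5: (0 - 1 borrow-in) - 1 → borrow from next column: (-1+2) - 1 = 0, borrow out 1
  col 6: (1 - 1 borrow-in) - 0 → 0 - 0 = 0, borrow out 0
  col 7: (1 - 0 borrow-in) - 0 → 1 - 0 = 1, borrow out 0
  col 8: (1 - 0 borrow-in) - 0 → 1 - 0 = 1, borrow out 0
Reading bits MSB→LSB: 110011011
Strip leading zeros: 110011011
= 110011011


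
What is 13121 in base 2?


Divide by 2 repeatedly:
13121 ÷ 2 = 6560 remainder 1
6560 ÷ 2 = 3280 remainder 0
3280 ÷ 2 = 1640 remainder 0
1640 ÷ 2 = 820 remainder 0
820 ÷ 2 = 410 remainder 0
410 ÷ 2 = 205 remainder 0
205 ÷ 2 = 102 remainder 1
102 ÷ 2 = 51 remainder 0
51 ÷ 2 = 25 remainder 1
25 ÷ 2 = 12 remainder 1
12 ÷ 2 = 6 remainder 0
6 ÷ 2 = 3 remainder 0
3 ÷ 2 = 1 remainder 1
1 ÷ 2 = 0 remainder 1
Reading remainders bottom-up:
= 11001101000001


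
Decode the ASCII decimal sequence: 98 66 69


Codes (decimal): 98 66 69
Per-code ASCII lookup:
  98  (range 97-122: lowercase, 98 - 97 = 1) → 'b'
  66  (range 65-90: uppercase, 66 - 65 = 1) → 'B'
  69  (range 65-90: uppercase, 69 - 65 = 4) → 'E'
= 'bBE'


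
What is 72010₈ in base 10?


Positional values:
Position 0: 0 × 8^0 = 0
Position 1: 1 × 8^1 = 8
Position 2: 0 × 8^2 = 0
Position 3: 2 × 8^3 = 1024
Position 4: 7 × 8^4 = 28672
Sum = 0 + 8 + 0 + 1024 + 28672
= 29704


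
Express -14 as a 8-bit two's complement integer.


Original: 00001110
Step 1 - Invert all bits: 11110001
Step 2 - Add 1: 11110001 + 1
= 11110010 (represents -14)


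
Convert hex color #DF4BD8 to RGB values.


Hex: #DF4BD8
R = DF₁₆ = 223
G = 4B₁₆ = 75
B = D8₁₆ = 216
= RGB(223, 75, 216)


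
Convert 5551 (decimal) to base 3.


Divide by 3 repeatedly:
5551 ÷ 3 = 1850 remainder 1
1850 ÷ 3 = 616 remainder 2
616 ÷ 3 = 205 remainder 1
205 ÷ 3 = 68 remainder 1
68 ÷ 3 = 22 remainder 2
22 ÷ 3 = 7 remainder 1
7 ÷ 3 = 2 remainder 1
2 ÷ 3 = 0 remainder 2
Reading remainders bottom-up:
= 21121121


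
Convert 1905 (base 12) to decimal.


Positional values (base 12):
  5 × 12^0 = 5 × 1 = 5
  0 × 12^1 = 0 × 12 = 0
  9 × 12^2 = 9 × 144 = 1296
  1 × 12^3 = 1 × 1728 = 1728
Sum = 5 + 0 + 1296 + 1728
= 3029


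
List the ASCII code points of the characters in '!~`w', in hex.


String: '!~`w'  (4 characters)
Per-character ASCII lookup:
  '!': special character: '!' = 33 → 0x21
  '~': special character: '~' = 126 → 0x7E
  '`': special character: '`' = 96 → 0x60
  'w': lowercase starts at 97: 'w' = 97 + 22 = 119 → 0x77
= 0x21 0x7E 0x60 0x77


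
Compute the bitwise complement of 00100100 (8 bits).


Original: 00100100
Invert all bits:
  bit 0: 0 → 1
  bit 1: 0 → 1
  bit 2: 1 → 0
  bit 3: 0 → 1
  bit 4: 0 → 1
  bit 5: 1 → 0
  bit 6: 0 → 1
  bit 7: 0 → 1
= 11011011


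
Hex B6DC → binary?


Each hex digit → 4 binary bits:
  B = 1011
  6 = 0110
  D = 1101
  C = 1100
Concatenate: 1011 0110 1101 1100
= 1011011011011100


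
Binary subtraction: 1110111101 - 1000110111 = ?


Align and subtract column by column (LSB to MSB, borrowing when needed):
  1110111101
- 1000110111
  ----------
  col 0: (1 - 0 borrow-in) - 1 → 1 - 1 = 0, borrow out 0
  col 1: (0 - 0 borrow-in) - 1 → borrow from next column: (0+2) - 1 = 1, borrow out 1
  col 2: (1 - 1 borrow-in) - 1 → borrow from next column: (0+2) - 1 = 1, borrow out 1
  col 3: (1 - 1 borrow-in) - 0 → 0 - 0 = 0, borrow out 0
  col 4: (1 - 0 borrow-in) - 1 → 1 - 1 = 0, borrow out 0
  col 5: (1 - 0 borrow-in) - 1 → 1 - 1 = 0, borrow out 0
  col 6: (0 - 0 borrow-in) - 0 → 0 - 0 = 0, borrow out 0
  col 7: (1 - 0 borrow-in) - 0 → 1 - 0 = 1, borrow out 0
  col 8: (1 - 0 borrow-in) - 0 → 1 - 0 = 1, borrow out 0
  col 9: (1 - 0 borrow-in) - 1 → 1 - 1 = 0, borrow out 0
Reading bits MSB→LSB: 0110000110
Strip leading zeros: 110000110
= 110000110


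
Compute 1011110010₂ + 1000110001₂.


Align and add column by column (LSB to MSB, carry propagating):
  01011110010
+ 01000110001
  -----------
  col 0: 0 + 1 + 0 (carry in) = 1 → bit 1, carry out 0
  col 1: 1 + 0 + 0 (carry in) = 1 → bit 1, carry out 0
  col 2: 0 + 0 + 0 (carry in) = 0 → bit 0, carry out 0
  col 3: 0 + 0 + 0 (carry in) = 0 → bit 0, carry out 0
  col 4: 1 + 1 + 0 (carry in) = 2 → bit 0, carry out 1
  col 5: 1 + 1 + 1 (carry in) = 3 → bit 1, carry out 1
  col 6: 1 + 0 + 1 (carry in) = 2 → bit 0, carry out 1
  col 7: 1 + 0 + 1 (carry in) = 2 → bit 0, carry out 1
  col 8: 0 + 0 + 1 (carry in) = 1 → bit 1, carry out 0
  col 9: 1 + 1 + 0 (carry in) = 2 → bit 0, carry out 1
  col 10: 0 + 0 + 1 (carry in) = 1 → bit 1, carry out 0
Reading bits MSB→LSB: 10100100011
Strip leading zeros: 10100100011
= 10100100011


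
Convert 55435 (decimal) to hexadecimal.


Divide by 16 repeatedly:
55435 ÷ 16 = 3464 remainder 11 (B)
3464 ÷ 16 = 216 remainder 8 (8)
216 ÷ 16 = 13 remainder 8 (8)
13 ÷ 16 = 0 remainder 13 (D)
Reading remainders bottom-up:
= 0xD88B


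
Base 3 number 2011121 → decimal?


Positional values (base 3):
  1 × 3^0 = 1 × 1 = 1
  2 × 3^1 = 2 × 3 = 6
  1 × 3^2 = 1 × 9 = 9
  1 × 3^3 = 1 × 27 = 27
  1 × 3^4 = 1 × 81 = 81
  0 × 3^5 = 0 × 243 = 0
  2 × 3^6 = 2 × 729 = 1458
Sum = 1 + 6 + 9 + 27 + 81 + 0 + 1458
= 1582


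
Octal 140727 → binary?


Each octal digit → 3 binary bits:
  1 = 001
  4 = 100
  0 = 000
  7 = 111
  2 = 010
  7 = 111
Concatenate: 001 100 000 111 010 111
= 001100000111010111


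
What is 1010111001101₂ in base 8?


Group into 3-bit groups: 001010111001101
  001 = 1
  010 = 2
  111 = 7
  001 = 1
  101 = 5
= 0o12715


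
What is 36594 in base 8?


Divide by 8 repeatedly:
36594 ÷ 8 = 4574 remainder 2
4574 ÷ 8 = 571 remainder 6
571 ÷ 8 = 71 remainder 3
71 ÷ 8 = 8 remainder 7
8 ÷ 8 = 1 remainder 0
1 ÷ 8 = 0 remainder 1
Reading remainders bottom-up:
= 0o107362


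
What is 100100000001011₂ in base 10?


Positional values:
Bit 0: 1 × 2^0 = 1
Bit 1: 1 × 2^1 = 2
Bit 3: 1 × 2^3 = 8
Bit 11: 1 × 2^11 = 2048
Bit 14: 1 × 2^14 = 16384
Sum = 1 + 2 + 8 + 2048 + 16384
= 18443


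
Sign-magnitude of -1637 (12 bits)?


Sign bit: 1 (negative)
Magnitude: 1637 = 11001100101
= 111001100101


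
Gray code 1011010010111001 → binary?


Gray code: 1011010010111001
MSB stays the same: 1
Each subsequent bit = prev_binary XOR current_gray:
  B[1] = 1 XOR 0 = 1
  B[2] = 1 XOR 1 = 0
  B[3] = 0 XOR 1 = 1
  B[4] = 1 XOR 0 = 1
  B[5] = 1 XOR 1 = 0
  B[6] = 0 XOR 0 = 0
  B[7] = 0 XOR 0 = 0
  B[8] = 0 XOR 1 = 1
  B[9] = 1 XOR 0 = 1
  B[10] = 1 XOR 1 = 0
  B[11] = 0 XOR 1 = 1
  B[12] = 1 XOR 1 = 0
  B[13] = 0 XOR 0 = 0
  B[14] = 0 XOR 0 = 0
  B[15] = 0 XOR 1 = 1
= 1101100011010001 (55505 decimal)


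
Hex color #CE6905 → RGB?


Hex: #CE6905
R = CE₁₆ = 206
G = 69₁₆ = 105
B = 05₁₆ = 5
= RGB(206, 105, 5)


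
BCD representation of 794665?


Each digit → 4-bit binary:
  7 → 0111
  9 → 1001
  4 → 0100
  6 → 0110
  6 → 0110
  5 → 0101
= 0111 1001 0100 0110 0110 0101


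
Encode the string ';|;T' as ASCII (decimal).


String: ';|;T'  (4 characters)
Per-character ASCII lookup:
  ';': special character: ';' = 59
  '|': special character: '|' = 124
  ';': special character: ';' = 59
  'T': uppercase starts at 65: 'T' = 65 + 19 = 84
= 59 124 59 84


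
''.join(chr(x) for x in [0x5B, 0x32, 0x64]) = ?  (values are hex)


Codes (hex): 0x5B 0x32 0x64
Per-code ASCII lookup:
  0x5B = 91  (special character) → '['
  0x32 = 50  (range 48-57: digits, 50 - 48 = 2) → '2'
  0x64 = 100  (range 97-122: lowercase, 100 - 97 = 3) → 'd'
= '[2d'


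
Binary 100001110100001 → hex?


Group into 4-bit nibbles: 0100001110100001
  0100 = 4
  0011 = 3
  1010 = A
  0001 = 1
= 0x43A1


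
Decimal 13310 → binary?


Divide by 2 repeatedly:
13310 ÷ 2 = 6655 remainder 0
6655 ÷ 2 = 3327 remainder 1
3327 ÷ 2 = 1663 remainder 1
1663 ÷ 2 = 831 remainder 1
831 ÷ 2 = 415 remainder 1
415 ÷ 2 = 207 remainder 1
207 ÷ 2 = 103 remainder 1
103 ÷ 2 = 51 remainder 1
51 ÷ 2 = 25 remainder 1
25 ÷ 2 = 12 remainder 1
12 ÷ 2 = 6 remainder 0
6 ÷ 2 = 3 remainder 0
3 ÷ 2 = 1 remainder 1
1 ÷ 2 = 0 remainder 1
Reading remainders bottom-up:
= 11001111111110


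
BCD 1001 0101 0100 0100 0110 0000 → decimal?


Each 4-bit group → digit:
  1001 → 9
  0101 → 5
  0100 → 4
  0100 → 4
  0110 → 6
  0000 → 0
= 954460


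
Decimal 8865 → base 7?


Divide by 7 repeatedly:
8865 ÷ 7 = 1266 remainder 3
1266 ÷ 7 = 180 remainder 6
180 ÷ 7 = 25 remainder 5
25 ÷ 7 = 3 remainder 4
3 ÷ 7 = 0 remainder 3
Reading remainders bottom-up:
= 34563


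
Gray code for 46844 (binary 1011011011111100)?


Binary: 1011011011111100
Gray code: G = B XOR (B >> 1)
B >> 1 = 0101101101111110
1011011011111100 XOR 0101101101111110:
  1 XOR 0 = 1
  0 XOR 1 = 1
  1 XOR 0 = 1
  1 XOR 1 = 0
  0 XOR 1 = 1
  1 XOR 0 = 1
  1 XOR 1 = 0
  0 XOR 1 = 1
  1 XOR 0 = 1
  1 XOR 1 = 0
  1 XOR 1 = 0
  1 XOR 1 = 0
  1 XOR 1 = 0
  1 XOR 1 = 0
  0 XOR 1 = 1
  0 XOR 0 = 0
= 1110110110000010


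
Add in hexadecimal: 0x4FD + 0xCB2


Align and add column by column (LSB to MSB, each column mod 16 with carry):
  04FD
+ 0CB2
  ----
  col 0: D(13) + 2(2) + 0 (carry in) = 15 → F(15), carry out 0
  col 1: F(15) + B(11) + 0 (carry in) = 26 → A(10), carry out 1
  col 2: 4(4) + C(12) + 1 (carry in) = 17 → 1(1), carry out 1
  col 3: 0(0) + 0(0) + 1 (carry in) = 1 → 1(1), carry out 0
Reading digits MSB→LSB: 11AF
Strip leading zeros: 11AF
= 0x11AF


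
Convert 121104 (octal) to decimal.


Positional values:
Position 0: 4 × 8^0 = 4
Position 1: 0 × 8^1 = 0
Position 2: 1 × 8^2 = 64
Position 3: 1 × 8^3 = 512
Position 4: 2 × 8^4 = 8192
Position 5: 1 × 8^5 = 32768
Sum = 4 + 0 + 64 + 512 + 8192 + 32768
= 41540


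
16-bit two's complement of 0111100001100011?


Original: 0111100001100011
Step 1 - Invert all bits: 1000011110011100
Step 2 - Add 1: 1000011110011100 + 1
= 1000011110011101 (represents -30819)


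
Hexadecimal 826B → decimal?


Positional values:
Position 0: B × 16^0 = 11 × 1 = 11
Position 1: 6 × 16^1 = 6 × 16 = 96
Position 2: 2 × 16^2 = 2 × 256 = 512
Position 3: 8 × 16^3 = 8 × 4096 = 32768
Sum = 11 + 96 + 512 + 32768
= 33387


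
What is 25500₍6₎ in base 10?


Positional values (base 6):
  0 × 6^0 = 0 × 1 = 0
  0 × 6^1 = 0 × 6 = 0
  5 × 6^2 = 5 × 36 = 180
  5 × 6^3 = 5 × 216 = 1080
  2 × 6^4 = 2 × 1296 = 2592
Sum = 0 + 0 + 180 + 1080 + 2592
= 3852


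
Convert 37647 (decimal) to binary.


Divide by 2 repeatedly:
37647 ÷ 2 = 18823 remainder 1
18823 ÷ 2 = 9411 remainder 1
9411 ÷ 2 = 4705 remainder 1
4705 ÷ 2 = 2352 remainder 1
2352 ÷ 2 = 1176 remainder 0
1176 ÷ 2 = 588 remainder 0
588 ÷ 2 = 294 remainder 0
294 ÷ 2 = 147 remainder 0
147 ÷ 2 = 73 remainder 1
73 ÷ 2 = 36 remainder 1
36 ÷ 2 = 18 remainder 0
18 ÷ 2 = 9 remainder 0
9 ÷ 2 = 4 remainder 1
4 ÷ 2 = 2 remainder 0
2 ÷ 2 = 1 remainder 0
1 ÷ 2 = 0 remainder 1
Reading remainders bottom-up:
= 1001001100001111


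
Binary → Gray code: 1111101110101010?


Binary: 1111101110101010
Gray code: G = B XOR (B >> 1)
B >> 1 = 0111110111010101
1111101110101010 XOR 0111110111010101:
  1 XOR 0 = 1
  1 XOR 1 = 0
  1 XOR 1 = 0
  1 XOR 1 = 0
  1 XOR 1 = 0
  0 XOR 1 = 1
  1 XOR 0 = 1
  1 XOR 1 = 0
  1 XOR 1 = 0
  0 XOR 1 = 1
  1 XOR 0 = 1
  0 XOR 1 = 1
  1 XOR 0 = 1
  0 XOR 1 = 1
  1 XOR 0 = 1
  0 XOR 1 = 1
= 1000011001111111


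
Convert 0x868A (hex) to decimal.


Positional values:
Position 0: A × 16^0 = 10 × 1 = 10
Position 1: 8 × 16^1 = 8 × 16 = 128
Position 2: 6 × 16^2 = 6 × 256 = 1536
Position 3: 8 × 16^3 = 8 × 4096 = 32768
Sum = 10 + 128 + 1536 + 32768
= 34442


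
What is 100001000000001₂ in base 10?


Positional values:
Bit 0: 1 × 2^0 = 1
Bit 9: 1 × 2^9 = 512
Bit 14: 1 × 2^14 = 16384
Sum = 1 + 512 + 16384
= 16897


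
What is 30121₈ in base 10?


Positional values:
Position 0: 1 × 8^0 = 1
Position 1: 2 × 8^1 = 16
Position 2: 1 × 8^2 = 64
Position 3: 0 × 8^3 = 0
Position 4: 3 × 8^4 = 12288
Sum = 1 + 16 + 64 + 0 + 12288
= 12369


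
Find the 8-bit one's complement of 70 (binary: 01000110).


Original: 01000110
Invert all bits:
  bit 0: 0 → 1
  bit 1: 1 → 0
  bit 2: 0 → 1
  bit 3: 0 → 1
  bit 4: 0 → 1
  bit 5: 1 → 0
  bit 6: 1 → 0
  bit 7: 0 → 1
= 10111001


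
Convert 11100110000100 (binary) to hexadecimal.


Group into 4-bit nibbles: 0011100110000100
  0011 = 3
  1001 = 9
  1000 = 8
  0100 = 4
= 0x3984


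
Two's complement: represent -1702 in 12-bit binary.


Original: 011010100110
Step 1 - Invert all bits: 100101011001
Step 2 - Add 1: 100101011001 + 1
= 100101011010 (represents -1702)


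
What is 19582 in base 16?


Divide by 16 repeatedly:
19582 ÷ 16 = 1223 remainder 14 (E)
1223 ÷ 16 = 76 remainder 7 (7)
76 ÷ 16 = 4 remainder 12 (C)
4 ÷ 16 = 0 remainder 4 (4)
Reading remainders bottom-up:
= 0x4C7E


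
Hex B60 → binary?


Each hex digit → 4 binary bits:
  B = 1011
  6 = 0110
  0 = 0000
Concatenate: 1011 0110 0000
= 101101100000


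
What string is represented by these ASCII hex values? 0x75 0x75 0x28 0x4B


Codes (hex): 0x75 0x75 0x28 0x4B
Per-code ASCII lookup:
  0x75 = 117  (range 97-122: lowercase, 117 - 97 = 20) → 'u'
  0x75 = 117  (range 97-122: lowercase, 117 - 97 = 20) → 'u'
  0x28 = 40  (special character) → '('
  0x4B = 75  (range 65-90: uppercase, 75 - 65 = 10) → 'K'
= 'uu(K'


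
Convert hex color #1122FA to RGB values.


Hex: #1122FA
R = 11₁₆ = 17
G = 22₁₆ = 34
B = FA₁₆ = 250
= RGB(17, 34, 250)


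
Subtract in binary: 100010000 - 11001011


Align and subtract column by column (LSB to MSB, borrowing when needed):
  100010000
- 011001011
  ---------
  col 0: (0 - 0 borrow-in) - 1 → borrow from next column: (0+2) - 1 = 1, borrow out 1
  col 1: (0 - 1 borrow-in) - 1 → borrow from next column: (-1+2) - 1 = 0, borrow out 1
  col 2: (0 - 1 borrow-in) - 0 → borrow from next column: (-1+2) - 0 = 1, borrow out 1
  col 3: (0 - 1 borrow-in) - 1 → borrow from next column: (-1+2) - 1 = 0, borrow out 1
  col 4: (1 - 1 borrow-in) - 0 → 0 - 0 = 0, borrow out 0
  col 5: (0 - 0 borrow-in) - 0 → 0 - 0 = 0, borrow out 0
  col 6: (0 - 0 borrow-in) - 1 → borrow from next column: (0+2) - 1 = 1, borrow out 1
  col 7: (0 - 1 borrow-in) - 1 → borrow from next column: (-1+2) - 1 = 0, borrow out 1
  col 8: (1 - 1 borrow-in) - 0 → 0 - 0 = 0, borrow out 0
Reading bits MSB→LSB: 001000101
Strip leading zeros: 1000101
= 1000101


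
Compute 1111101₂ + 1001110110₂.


Align and add column by column (LSB to MSB, carry propagating):
  00001111101
+ 01001110110
  -----------
  col 0: 1 + 0 + 0 (carry in) = 1 → bit 1, carry out 0
  col 1: 0 + 1 + 0 (carry in) = 1 → bit 1, carry out 0
  col 2: 1 + 1 + 0 (carry in) = 2 → bit 0, carry out 1
  col 3: 1 + 0 + 1 (carry in) = 2 → bit 0, carry out 1
  col 4: 1 + 1 + 1 (carry in) = 3 → bit 1, carry out 1
  col 5: 1 + 1 + 1 (carry in) = 3 → bit 1, carry out 1
  col 6: 1 + 1 + 1 (carry in) = 3 → bit 1, carry out 1
  col 7: 0 + 0 + 1 (carry in) = 1 → bit 1, carry out 0
  col 8: 0 + 0 + 0 (carry in) = 0 → bit 0, carry out 0
  col 9: 0 + 1 + 0 (carry in) = 1 → bit 1, carry out 0
  col 10: 0 + 0 + 0 (carry in) = 0 → bit 0, carry out 0
Reading bits MSB→LSB: 01011110011
Strip leading zeros: 1011110011
= 1011110011


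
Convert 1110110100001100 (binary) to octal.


Group into 3-bit groups: 001110110100001100
  001 = 1
  110 = 6
  110 = 6
  100 = 4
  001 = 1
  100 = 4
= 0o166414


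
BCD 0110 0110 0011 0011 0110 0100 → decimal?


Each 4-bit group → digit:
  0110 → 6
  0110 → 6
  0011 → 3
  0011 → 3
  0110 → 6
  0100 → 4
= 663364


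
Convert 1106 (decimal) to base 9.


Divide by 9 repeatedly:
1106 ÷ 9 = 122 remainder 8
122 ÷ 9 = 13 remainder 5
13 ÷ 9 = 1 remainder 4
1 ÷ 9 = 0 remainder 1
Reading remainders bottom-up:
= 1458


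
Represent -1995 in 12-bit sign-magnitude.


Sign bit: 1 (negative)
Magnitude: 1995 = 11111001011
= 111111001011


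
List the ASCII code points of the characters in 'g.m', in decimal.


String: 'g.m'  (3 characters)
Per-character ASCII lookup:
  'g': lowercase starts at 97: 'g' = 97 + 6 = 103
  '.': special character: '.' = 46
  'm': lowercase starts at 97: 'm' = 97 + 12 = 109
= 103 46 109


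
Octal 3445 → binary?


Each octal digit → 3 binary bits:
  3 = 011
  4 = 100
  4 = 100
  5 = 101
Concatenate: 011 100 100 101
= 011100100101


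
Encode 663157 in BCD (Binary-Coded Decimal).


Each digit → 4-bit binary:
  6 → 0110
  6 → 0110
  3 → 0011
  1 → 0001
  5 → 0101
  7 → 0111
= 0110 0110 0011 0001 0101 0111


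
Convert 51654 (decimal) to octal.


Divide by 8 repeatedly:
51654 ÷ 8 = 6456 remainder 6
6456 ÷ 8 = 807 remainder 0
807 ÷ 8 = 100 remainder 7
100 ÷ 8 = 12 remainder 4
12 ÷ 8 = 1 remainder 4
1 ÷ 8 = 0 remainder 1
Reading remainders bottom-up:
= 0o144706
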